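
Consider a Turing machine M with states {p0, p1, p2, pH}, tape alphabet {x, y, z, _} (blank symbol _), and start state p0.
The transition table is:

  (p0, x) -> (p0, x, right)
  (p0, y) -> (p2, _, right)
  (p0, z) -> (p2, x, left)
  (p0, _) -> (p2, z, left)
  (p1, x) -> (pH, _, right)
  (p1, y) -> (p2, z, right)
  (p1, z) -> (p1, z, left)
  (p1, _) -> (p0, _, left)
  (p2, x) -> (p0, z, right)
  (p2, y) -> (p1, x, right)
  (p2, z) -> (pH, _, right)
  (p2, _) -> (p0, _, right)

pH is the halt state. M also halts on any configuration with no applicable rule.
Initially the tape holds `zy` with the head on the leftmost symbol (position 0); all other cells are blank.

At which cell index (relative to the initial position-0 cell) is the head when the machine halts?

state=p0 head=0 tape=_[z]y___   (p0,z)→(p2,x,left)
state=p2 head=-1 tape=[_]xy___   (p2,_)→(p0,_,right)
state=p0 head=0 tape=_[x]y___   (p0,x)→(p0,x,right)
state=p0 head=1 tape=_x[y]___   (p0,y)→(p2,_,right)
state=p2 head=2 tape=_x_[_]__   (p2,_)→(p0,_,right)
state=p0 head=3 tape=_x__[_]_   (p0,_)→(p2,z,left)
state=p2 head=2 tape=_x_[_]z_   (p2,_)→(p0,_,right)
state=p0 head=3 tape=_x__[z]_   (p0,z)→(p2,x,left)
state=p2 head=2 tape=_x_[_]x_   (p2,_)→(p0,_,right)
state=p0 head=3 tape=_x__[x]_   (p0,x)→(p0,x,right)
state=p0 head=4 tape=_x__x[_]   (p0,_)→(p2,z,left)
state=p2 head=3 tape=_x__[x]z   (p2,x)→(p0,z,right)
state=p0 head=4 tape=_x__z[z]   (p0,z)→(p2,x,left)
state=p2 head=3 tape=_x__[z]x   (p2,z)→(pH,_,right)
state=pH head=4 tape=_x___[x]
At halt the head is at cell 4.

4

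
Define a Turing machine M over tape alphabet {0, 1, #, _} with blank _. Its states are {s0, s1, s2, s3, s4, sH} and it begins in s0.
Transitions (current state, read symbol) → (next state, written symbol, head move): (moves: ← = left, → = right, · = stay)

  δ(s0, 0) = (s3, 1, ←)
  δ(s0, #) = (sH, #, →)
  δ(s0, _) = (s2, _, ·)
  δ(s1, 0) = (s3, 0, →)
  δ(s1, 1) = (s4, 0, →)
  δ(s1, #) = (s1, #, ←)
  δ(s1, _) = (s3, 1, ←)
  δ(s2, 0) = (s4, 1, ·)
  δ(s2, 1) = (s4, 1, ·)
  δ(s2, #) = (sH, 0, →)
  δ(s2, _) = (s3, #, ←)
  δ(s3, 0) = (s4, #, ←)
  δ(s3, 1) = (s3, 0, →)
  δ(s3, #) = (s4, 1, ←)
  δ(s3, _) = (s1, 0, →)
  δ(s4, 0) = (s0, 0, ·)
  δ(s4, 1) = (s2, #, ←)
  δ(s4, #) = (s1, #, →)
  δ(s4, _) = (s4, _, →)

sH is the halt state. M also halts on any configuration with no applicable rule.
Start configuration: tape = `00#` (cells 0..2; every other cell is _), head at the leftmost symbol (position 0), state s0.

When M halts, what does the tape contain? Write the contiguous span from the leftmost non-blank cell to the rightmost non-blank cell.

state=s0 head=0 tape=___[0]0#_   (s0,0)→(s3,1,←)
state=s3 head=-1 tape=__[_]10#_   (s3,_)→(s1,0,→)
state=s1 head=0 tape=__0[1]0#_   (s1,1)→(s4,0,→)
state=s4 head=1 tape=__00[0]#_   (s4,0)→(s0,0,·)
state=s0 head=1 tape=__00[0]#_   (s0,0)→(s3,1,←)
state=s3 head=0 tape=__0[0]1#_   (s3,0)→(s4,#,←)
state=s4 head=-1 tape=__[0]#1#_   (s4,0)→(s0,0,·)
state=s0 head=-1 tape=__[0]#1#_   (s0,0)→(s3,1,←)
state=s3 head=-2 tape=_[_]1#1#_   (s3,_)→(s1,0,→)
state=s1 head=-1 tape=_0[1]#1#_   (s1,1)→(s4,0,→)
state=s4 head=0 tape=_00[#]1#_   (s4,#)→(s1,#,→)
state=s1 head=1 tape=_00#[1]#_   (s1,1)→(s4,0,→)
state=s4 head=2 tape=_00#0[#]_   (s4,#)→(s1,#,→)
state=s1 head=3 tape=_00#0#[_]   (s1,_)→(s3,1,←)
state=s3 head=2 tape=_00#0[#]1   (s3,#)→(s4,1,←)
state=s4 head=1 tape=_00#[0]11   (s4,0)→(s0,0,·)
state=s0 head=1 tape=_00#[0]11   (s0,0)→(s3,1,←)
state=s3 head=0 tape=_00[#]111   (s3,#)→(s4,1,←)
state=s4 head=-1 tape=_0[0]1111   (s4,0)→(s0,0,·)
state=s0 head=-1 tape=_0[0]1111   (s0,0)→(s3,1,←)
state=s3 head=-2 tape=_[0]11111   (s3,0)→(s4,#,←)
state=s4 head=-3 tape=[_]#11111   (s4,_)→(s4,_,→)
state=s4 head=-2 tape=_[#]11111   (s4,#)→(s1,#,→)
state=s1 head=-1 tape=_#[1]1111   (s1,1)→(s4,0,→)
state=s4 head=0 tape=_#0[1]111   (s4,1)→(s2,#,←)
state=s2 head=-1 tape=_#[0]#111   (s2,0)→(s4,1,·)
state=s4 head=-1 tape=_#[1]#111   (s4,1)→(s2,#,←)
state=s2 head=-2 tape=_[#]##111   (s2,#)→(sH,0,→)
state=sH head=-1 tape=_0[#]#111
The non-blank tape span at halt is 0##111.

0##111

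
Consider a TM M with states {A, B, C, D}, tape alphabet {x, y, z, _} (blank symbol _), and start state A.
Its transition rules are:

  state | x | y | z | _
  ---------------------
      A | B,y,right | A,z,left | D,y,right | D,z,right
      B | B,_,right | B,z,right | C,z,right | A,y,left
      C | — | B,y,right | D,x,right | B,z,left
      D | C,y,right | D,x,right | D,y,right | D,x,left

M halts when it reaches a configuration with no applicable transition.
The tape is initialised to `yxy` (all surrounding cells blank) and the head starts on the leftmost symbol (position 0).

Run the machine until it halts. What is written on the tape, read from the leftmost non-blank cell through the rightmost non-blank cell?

A | _[y]xy__   read y → write z, move left, go to A
A | [_]zxy__   read _ → write z, move right, go to D
D | z[z]xy__   read z → write y, move right, go to D
D | zy[x]y__   read x → write y, move right, go to C
C | zyy[y]__   read y → write y, move right, go to B
B | zyyy[_]_   read _ → write y, move left, go to A
A | zyy[y]y_   read y → write z, move left, go to A
A | zy[y]zy_   read y → write z, move left, go to A
A | z[y]zzy_   read y → write z, move left, go to A
A | [z]zzzy_   read z → write y, move right, go to D
D | y[z]zzy_   read z → write y, move right, go to D
D | yy[z]zy_   read z → write y, move right, go to D
D | yyy[z]y_   read z → write y, move right, go to D
D | yyyy[y]_   read y → write x, move right, go to D
D | yyyyx[_]   read _ → write x, move left, go to D
D | yyyy[x]x   read x → write y, move right, go to C
C | yyyyy[x]
The non-blank tape span at halt is yyyyyx.

yyyyyx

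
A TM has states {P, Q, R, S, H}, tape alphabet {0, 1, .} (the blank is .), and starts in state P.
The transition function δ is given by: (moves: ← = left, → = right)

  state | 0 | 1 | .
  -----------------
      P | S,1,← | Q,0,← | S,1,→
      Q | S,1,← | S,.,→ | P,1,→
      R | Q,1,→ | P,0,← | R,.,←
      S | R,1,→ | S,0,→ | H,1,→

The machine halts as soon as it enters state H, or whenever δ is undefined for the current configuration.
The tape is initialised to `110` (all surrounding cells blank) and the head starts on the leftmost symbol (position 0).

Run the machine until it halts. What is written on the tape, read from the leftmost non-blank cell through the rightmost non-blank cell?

11000

P | ..[1]10.   read 1 → write 0, move ←, go to Q
Q | .[.]010.   read . → write 1, move →, go to P
P | .1[0]10.   read 0 → write 1, move ←, go to S
S | .[1]110.   read 1 → write 0, move →, go to S
S | .0[1]10.   read 1 → write 0, move →, go to S
S | .00[1]0.   read 1 → write 0, move →, go to S
S | .000[0].   read 0 → write 1, move →, go to R
R | .0001[.]   read . → write ., move ←, go to R
R | .000[1].   read 1 → write 0, move ←, go to P
P | .00[0]0.   read 0 → write 1, move ←, go to S
S | .0[0]10.   read 0 → write 1, move →, go to R
R | .01[1]0.   read 1 → write 0, move ←, go to P
P | .0[1]00.   read 1 → write 0, move ←, go to Q
Q | .[0]000.   read 0 → write 1, move ←, go to S
S | [.]1000.   read . → write 1, move →, go to H
H | 1[1]000.
The non-blank tape span at halt is 11000.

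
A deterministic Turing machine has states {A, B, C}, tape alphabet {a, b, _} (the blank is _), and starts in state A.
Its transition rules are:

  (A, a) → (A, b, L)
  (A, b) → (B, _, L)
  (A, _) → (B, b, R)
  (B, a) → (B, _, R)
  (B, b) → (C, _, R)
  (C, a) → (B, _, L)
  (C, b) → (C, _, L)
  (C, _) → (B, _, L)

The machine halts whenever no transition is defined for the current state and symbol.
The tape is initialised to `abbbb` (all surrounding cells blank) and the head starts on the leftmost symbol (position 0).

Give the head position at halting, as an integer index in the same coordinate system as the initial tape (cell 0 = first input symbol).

-1

A | _[a]bbbb   read a → write b, move L, go to A
A | [_]bbbbb   read _ → write b, move R, go to B
B | b[b]bbbb   read b → write _, move R, go to C
C | b_[b]bbb   read b → write _, move L, go to C
C | b[_]_bbb   read _ → write _, move L, go to B
B | [b]__bbb   read b → write _, move R, go to C
C | _[_]_bbb   read _ → write _, move L, go to B
B | [_]__bbb
At halt the head is at cell -1.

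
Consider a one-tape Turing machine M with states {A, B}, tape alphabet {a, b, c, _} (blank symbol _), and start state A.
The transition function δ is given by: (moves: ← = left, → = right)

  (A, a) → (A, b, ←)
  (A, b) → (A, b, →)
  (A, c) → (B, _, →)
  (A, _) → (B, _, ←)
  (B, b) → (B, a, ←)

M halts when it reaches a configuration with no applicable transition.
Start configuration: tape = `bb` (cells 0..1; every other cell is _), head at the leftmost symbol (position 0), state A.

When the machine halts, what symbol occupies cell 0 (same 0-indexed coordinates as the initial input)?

state=A head=0 tape=_[b]b_   (A,b)→(A,b,→)
state=A head=1 tape=_b[b]_   (A,b)→(A,b,→)
state=A head=2 tape=_bb[_]   (A,_)→(B,_,←)
state=B head=1 tape=_b[b]_   (B,b)→(B,a,←)
state=B head=0 tape=_[b]a_   (B,b)→(B,a,←)
state=B head=-1 tape=[_]aa_
Cell 0 holds a when M halts.

a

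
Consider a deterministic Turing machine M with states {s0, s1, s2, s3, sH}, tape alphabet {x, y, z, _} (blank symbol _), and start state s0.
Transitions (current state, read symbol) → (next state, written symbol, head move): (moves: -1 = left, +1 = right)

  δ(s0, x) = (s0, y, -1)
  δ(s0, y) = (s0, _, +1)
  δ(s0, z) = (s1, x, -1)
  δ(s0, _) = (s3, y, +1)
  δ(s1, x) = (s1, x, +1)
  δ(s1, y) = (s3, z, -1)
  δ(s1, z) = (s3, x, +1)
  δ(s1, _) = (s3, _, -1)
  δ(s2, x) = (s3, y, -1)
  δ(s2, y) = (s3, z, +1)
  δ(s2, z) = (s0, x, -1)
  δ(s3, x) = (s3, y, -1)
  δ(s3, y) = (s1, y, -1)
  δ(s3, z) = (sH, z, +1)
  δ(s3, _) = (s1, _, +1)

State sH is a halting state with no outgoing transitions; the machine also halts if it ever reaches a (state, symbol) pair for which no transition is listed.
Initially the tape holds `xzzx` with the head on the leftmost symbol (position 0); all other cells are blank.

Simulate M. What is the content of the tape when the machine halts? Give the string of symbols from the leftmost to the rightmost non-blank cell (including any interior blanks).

state=s0 head=0 tape=__[x]zzx   (s0,x)→(s0,y,-1)
state=s0 head=-1 tape=_[_]yzzx   (s0,_)→(s3,y,+1)
state=s3 head=0 tape=_y[y]zzx   (s3,y)→(s1,y,-1)
state=s1 head=-1 tape=_[y]yzzx   (s1,y)→(s3,z,-1)
state=s3 head=-2 tape=[_]zyzzx   (s3,_)→(s1,_,+1)
state=s1 head=-1 tape=_[z]yzzx   (s1,z)→(s3,x,+1)
state=s3 head=0 tape=_x[y]zzx   (s3,y)→(s1,y,-1)
state=s1 head=-1 tape=_[x]yzzx   (s1,x)→(s1,x,+1)
state=s1 head=0 tape=_x[y]zzx   (s1,y)→(s3,z,-1)
state=s3 head=-1 tape=_[x]zzzx   (s3,x)→(s3,y,-1)
state=s3 head=-2 tape=[_]yzzzx   (s3,_)→(s1,_,+1)
state=s1 head=-1 tape=_[y]zzzx   (s1,y)→(s3,z,-1)
state=s3 head=-2 tape=[_]zzzzx   (s3,_)→(s1,_,+1)
state=s1 head=-1 tape=_[z]zzzx   (s1,z)→(s3,x,+1)
state=s3 head=0 tape=_x[z]zzx   (s3,z)→(sH,z,+1)
state=sH head=1 tape=_xz[z]zx
The non-blank tape span at halt is xzzzx.

xzzzx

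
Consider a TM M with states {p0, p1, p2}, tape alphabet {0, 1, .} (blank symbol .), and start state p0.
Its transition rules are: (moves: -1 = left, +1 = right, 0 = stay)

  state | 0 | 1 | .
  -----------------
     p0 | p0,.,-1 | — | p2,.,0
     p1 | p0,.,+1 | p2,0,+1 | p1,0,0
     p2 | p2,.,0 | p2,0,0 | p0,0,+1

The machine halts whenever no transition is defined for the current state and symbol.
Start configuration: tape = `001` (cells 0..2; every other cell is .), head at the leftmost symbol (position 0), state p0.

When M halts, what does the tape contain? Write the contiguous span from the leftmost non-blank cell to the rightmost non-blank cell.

00001

p0 | ..[0]01   read 0 → write ., move -1, go to p0
p0 | .[.].01   read . → write ., move 0, go to p2
p2 | .[.].01   read . → write 0, move +1, go to p0
p0 | .0[.]01   read . → write ., move 0, go to p2
p2 | .0[.]01   read . → write 0, move +1, go to p0
p0 | .00[0]1   read 0 → write ., move -1, go to p0
p0 | .0[0].1   read 0 → write ., move -1, go to p0
p0 | .[0]..1   read 0 → write ., move -1, go to p0
p0 | [.]...1   read . → write ., move 0, go to p2
p2 | [.]...1   read . → write 0, move +1, go to p0
p0 | 0[.]..1   read . → write ., move 0, go to p2
p2 | 0[.]..1   read . → write 0, move +1, go to p0
p0 | 00[.].1   read . → write ., move 0, go to p2
p2 | 00[.].1   read . → write 0, move +1, go to p0
p0 | 000[.]1   read . → write ., move 0, go to p2
p2 | 000[.]1   read . → write 0, move +1, go to p0
p0 | 0000[1]
The non-blank tape span at halt is 00001.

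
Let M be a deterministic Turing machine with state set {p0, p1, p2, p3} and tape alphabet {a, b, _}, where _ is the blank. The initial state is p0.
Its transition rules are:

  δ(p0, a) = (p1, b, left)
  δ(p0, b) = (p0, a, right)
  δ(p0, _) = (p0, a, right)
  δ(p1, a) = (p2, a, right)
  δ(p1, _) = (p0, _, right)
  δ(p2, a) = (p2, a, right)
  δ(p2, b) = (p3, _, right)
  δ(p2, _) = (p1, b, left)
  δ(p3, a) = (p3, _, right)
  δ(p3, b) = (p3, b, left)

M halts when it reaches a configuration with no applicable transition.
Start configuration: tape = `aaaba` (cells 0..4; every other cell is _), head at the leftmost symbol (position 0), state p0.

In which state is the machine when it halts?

state=p0 head=0 tape=_[a]aaba   (p0,a)→(p1,b,left)
state=p1 head=-1 tape=[_]baaba   (p1,_)→(p0,_,right)
state=p0 head=0 tape=_[b]aaba   (p0,b)→(p0,a,right)
state=p0 head=1 tape=_a[a]aba   (p0,a)→(p1,b,left)
state=p1 head=0 tape=_[a]baba   (p1,a)→(p2,a,right)
state=p2 head=1 tape=_a[b]aba   (p2,b)→(p3,_,right)
state=p3 head=2 tape=_a_[a]ba   (p3,a)→(p3,_,right)
state=p3 head=3 tape=_a__[b]a   (p3,b)→(p3,b,left)
state=p3 head=2 tape=_a_[_]ba
No transition is defined for (p3, _); M halts in state p3.

p3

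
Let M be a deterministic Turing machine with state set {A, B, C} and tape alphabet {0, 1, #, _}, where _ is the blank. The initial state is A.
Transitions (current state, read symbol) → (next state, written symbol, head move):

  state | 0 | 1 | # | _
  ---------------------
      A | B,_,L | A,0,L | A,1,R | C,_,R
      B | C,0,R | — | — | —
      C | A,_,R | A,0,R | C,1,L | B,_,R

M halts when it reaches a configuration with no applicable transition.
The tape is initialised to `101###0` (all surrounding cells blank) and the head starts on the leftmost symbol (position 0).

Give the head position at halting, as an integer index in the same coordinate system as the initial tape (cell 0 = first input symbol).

0

A | _[1]01###0   read 1 → write 0, move L, go to A
A | [_]001###0   read _ → write _, move R, go to C
C | _[0]01###0   read 0 → write _, move R, go to A
A | __[0]1###0   read 0 → write _, move L, go to B
B | _[_]_1###0
At halt the head is at cell 0.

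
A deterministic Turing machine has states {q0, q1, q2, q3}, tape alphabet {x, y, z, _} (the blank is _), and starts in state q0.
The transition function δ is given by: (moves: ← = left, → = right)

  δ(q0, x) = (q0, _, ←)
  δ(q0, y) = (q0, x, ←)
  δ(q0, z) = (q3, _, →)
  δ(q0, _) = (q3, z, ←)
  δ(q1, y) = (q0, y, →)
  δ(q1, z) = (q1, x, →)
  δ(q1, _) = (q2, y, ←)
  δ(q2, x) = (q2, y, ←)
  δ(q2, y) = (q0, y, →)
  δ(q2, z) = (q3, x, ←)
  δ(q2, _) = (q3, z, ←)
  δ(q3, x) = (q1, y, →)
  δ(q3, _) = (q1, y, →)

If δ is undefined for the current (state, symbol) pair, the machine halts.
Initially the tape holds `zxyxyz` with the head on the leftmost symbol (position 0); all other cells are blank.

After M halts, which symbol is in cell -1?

y

q0 | _[z]xyxyz   read z → write _, move →, go to q3
q3 | __[x]yxyz   read x → write y, move →, go to q1
q1 | __y[y]xyz   read y → write y, move →, go to q0
q0 | __yy[x]yz   read x → write _, move ←, go to q0
q0 | __y[y]_yz   read y → write x, move ←, go to q0
q0 | __[y]x_yz   read y → write x, move ←, go to q0
q0 | _[_]xx_yz   read _ → write z, move ←, go to q3
q3 | [_]zxx_yz   read _ → write y, move →, go to q1
q1 | y[z]xx_yz   read z → write x, move →, go to q1
q1 | yx[x]x_yz
Cell -1 holds y when M halts.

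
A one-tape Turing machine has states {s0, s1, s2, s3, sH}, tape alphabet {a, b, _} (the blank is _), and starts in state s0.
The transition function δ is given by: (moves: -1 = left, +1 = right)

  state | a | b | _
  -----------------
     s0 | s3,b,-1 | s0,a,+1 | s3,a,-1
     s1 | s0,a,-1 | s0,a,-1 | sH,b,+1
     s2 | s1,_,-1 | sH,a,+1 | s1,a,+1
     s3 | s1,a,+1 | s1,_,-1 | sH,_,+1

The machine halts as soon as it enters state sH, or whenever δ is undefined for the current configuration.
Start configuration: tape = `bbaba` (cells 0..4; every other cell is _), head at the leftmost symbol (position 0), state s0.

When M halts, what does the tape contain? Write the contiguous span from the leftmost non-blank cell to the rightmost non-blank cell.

state=s0 head=0 tape=_[b]baba   (s0,b)→(s0,a,+1)
state=s0 head=1 tape=_a[b]aba   (s0,b)→(s0,a,+1)
state=s0 head=2 tape=_aa[a]ba   (s0,a)→(s3,b,-1)
state=s3 head=1 tape=_a[a]bba   (s3,a)→(s1,a,+1)
state=s1 head=2 tape=_aa[b]ba   (s1,b)→(s0,a,-1)
state=s0 head=1 tape=_a[a]aba   (s0,a)→(s3,b,-1)
state=s3 head=0 tape=_[a]baba   (s3,a)→(s1,a,+1)
state=s1 head=1 tape=_a[b]aba   (s1,b)→(s0,a,-1)
state=s0 head=0 tape=_[a]aaba   (s0,a)→(s3,b,-1)
state=s3 head=-1 tape=[_]baaba   (s3,_)→(sH,_,+1)
state=sH head=0 tape=_[b]aaba
The non-blank tape span at halt is baaba.

baaba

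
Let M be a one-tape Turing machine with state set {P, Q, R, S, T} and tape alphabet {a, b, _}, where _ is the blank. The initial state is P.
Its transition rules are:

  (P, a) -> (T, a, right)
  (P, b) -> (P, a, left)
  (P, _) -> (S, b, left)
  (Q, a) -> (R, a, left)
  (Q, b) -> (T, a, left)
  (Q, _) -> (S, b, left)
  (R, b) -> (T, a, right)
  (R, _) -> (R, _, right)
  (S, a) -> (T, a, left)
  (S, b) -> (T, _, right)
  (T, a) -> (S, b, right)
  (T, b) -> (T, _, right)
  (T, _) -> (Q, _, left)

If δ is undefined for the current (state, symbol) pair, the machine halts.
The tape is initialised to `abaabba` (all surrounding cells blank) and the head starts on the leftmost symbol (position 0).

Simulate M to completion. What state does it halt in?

P | [a]baabba_   read a → write a, move right, go to T
T | a[b]aabba_   read b → write _, move right, go to T
T | a_[a]abba_   read a → write b, move right, go to S
S | a_b[a]bba_   read a → write a, move left, go to T
T | a_[b]abba_   read b → write _, move right, go to T
T | a__[a]bba_   read a → write b, move right, go to S
S | a__b[b]ba_   read b → write _, move right, go to T
T | a__b_[b]a_   read b → write _, move right, go to T
T | a__b__[a]_   read a → write b, move right, go to S
S | a__b__b[_]
No transition is defined for (S, _); M halts in state S.

S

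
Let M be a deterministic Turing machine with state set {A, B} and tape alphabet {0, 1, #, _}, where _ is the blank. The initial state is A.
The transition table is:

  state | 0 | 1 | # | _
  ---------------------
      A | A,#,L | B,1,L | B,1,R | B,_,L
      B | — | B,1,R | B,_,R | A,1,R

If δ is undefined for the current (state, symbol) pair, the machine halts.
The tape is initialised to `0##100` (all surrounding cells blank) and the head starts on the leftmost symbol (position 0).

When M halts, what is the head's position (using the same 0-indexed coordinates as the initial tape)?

4

state=A head=0 tape=__[0]##100   (A,0)→(A,#,L)
state=A head=-1 tape=_[_]###100   (A,_)→(B,_,L)
state=B head=-2 tape=[_]_###100   (B,_)→(A,1,R)
state=A head=-1 tape=1[_]###100   (A,_)→(B,_,L)
state=B head=-2 tape=[1]_###100   (B,1)→(B,1,R)
state=B head=-1 tape=1[_]###100   (B,_)→(A,1,R)
state=A head=0 tape=11[#]##100   (A,#)→(B,1,R)
state=B head=1 tape=111[#]#100   (B,#)→(B,_,R)
state=B head=2 tape=111_[#]100   (B,#)→(B,_,R)
state=B head=3 tape=111__[1]00   (B,1)→(B,1,R)
state=B head=4 tape=111__1[0]0
At halt the head is at cell 4.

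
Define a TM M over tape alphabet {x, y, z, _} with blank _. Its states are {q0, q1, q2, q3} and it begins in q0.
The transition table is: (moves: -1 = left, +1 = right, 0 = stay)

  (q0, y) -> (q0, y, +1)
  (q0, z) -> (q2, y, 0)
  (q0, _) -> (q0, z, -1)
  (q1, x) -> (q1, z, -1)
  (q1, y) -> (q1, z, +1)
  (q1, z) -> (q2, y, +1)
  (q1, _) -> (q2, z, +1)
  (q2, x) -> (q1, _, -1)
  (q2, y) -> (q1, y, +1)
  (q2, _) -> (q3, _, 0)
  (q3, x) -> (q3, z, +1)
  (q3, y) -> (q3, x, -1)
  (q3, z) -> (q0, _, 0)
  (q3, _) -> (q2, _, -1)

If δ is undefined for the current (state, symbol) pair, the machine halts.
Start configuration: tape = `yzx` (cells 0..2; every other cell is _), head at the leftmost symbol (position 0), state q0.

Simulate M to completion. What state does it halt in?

q2

state=q0 head=0 tape=[y]zx__   (q0,y)→(q0,y,+1)
state=q0 head=1 tape=y[z]x__   (q0,z)→(q2,y,0)
state=q2 head=1 tape=y[y]x__   (q2,y)→(q1,y,+1)
state=q1 head=2 tape=yy[x]__   (q1,x)→(q1,z,-1)
state=q1 head=1 tape=y[y]z__   (q1,y)→(q1,z,+1)
state=q1 head=2 tape=yz[z]__   (q1,z)→(q2,y,+1)
state=q2 head=3 tape=yzy[_]_   (q2,_)→(q3,_,0)
state=q3 head=3 tape=yzy[_]_   (q3,_)→(q2,_,-1)
state=q2 head=2 tape=yz[y]__   (q2,y)→(q1,y,+1)
state=q1 head=3 tape=yzy[_]_   (q1,_)→(q2,z,+1)
state=q2 head=4 tape=yzyz[_]   (q2,_)→(q3,_,0)
state=q3 head=4 tape=yzyz[_]   (q3,_)→(q2,_,-1)
state=q2 head=3 tape=yzy[z]_
No transition is defined for (q2, z); M halts in state q2.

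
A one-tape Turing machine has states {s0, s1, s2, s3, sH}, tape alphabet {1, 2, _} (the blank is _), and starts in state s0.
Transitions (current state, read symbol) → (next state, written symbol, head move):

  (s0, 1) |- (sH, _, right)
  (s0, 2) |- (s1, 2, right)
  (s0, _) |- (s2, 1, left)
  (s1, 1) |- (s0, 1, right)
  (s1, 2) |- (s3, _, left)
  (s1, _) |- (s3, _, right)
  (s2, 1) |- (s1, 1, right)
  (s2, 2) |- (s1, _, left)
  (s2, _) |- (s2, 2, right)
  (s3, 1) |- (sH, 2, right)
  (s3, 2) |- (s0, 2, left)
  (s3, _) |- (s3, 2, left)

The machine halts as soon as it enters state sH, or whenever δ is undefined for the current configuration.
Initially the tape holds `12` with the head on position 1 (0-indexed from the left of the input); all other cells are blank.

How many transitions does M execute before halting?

state=s0 head=1 tape=1[2]__   (s0,2)→(s1,2,right)
state=s1 head=2 tape=12[_]_   (s1,_)→(s3,_,right)
state=s3 head=3 tape=12_[_]   (s3,_)→(s3,2,left)
state=s3 head=2 tape=12[_]2   (s3,_)→(s3,2,left)
state=s3 head=1 tape=1[2]22   (s3,2)→(s0,2,left)
state=s0 head=0 tape=[1]222   (s0,1)→(sH,_,right)
state=sH head=1 tape=_[2]22
M halts after 6 transitions.

6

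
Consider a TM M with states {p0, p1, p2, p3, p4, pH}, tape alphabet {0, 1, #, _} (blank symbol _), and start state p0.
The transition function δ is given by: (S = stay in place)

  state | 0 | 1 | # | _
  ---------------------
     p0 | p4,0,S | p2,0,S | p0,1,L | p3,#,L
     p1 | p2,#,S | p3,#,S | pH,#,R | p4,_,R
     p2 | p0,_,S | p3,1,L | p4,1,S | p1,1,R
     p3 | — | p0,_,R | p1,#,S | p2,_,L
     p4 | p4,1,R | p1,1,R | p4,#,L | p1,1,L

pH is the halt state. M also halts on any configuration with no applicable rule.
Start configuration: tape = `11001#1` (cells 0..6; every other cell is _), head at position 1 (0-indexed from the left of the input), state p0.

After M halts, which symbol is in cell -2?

p0 | __1[1]001#1   read 1 → write 0, move S, go to p2
p2 | __1[0]001#1   read 0 → write _, move S, go to p0
p0 | __1[_]001#1   read _ → write #, move L, go to p3
p3 | __[1]#001#1   read 1 → write _, move R, go to p0
p0 | ___[#]001#1   read # → write 1, move L, go to p0
p0 | __[_]1001#1   read _ → write #, move L, go to p3
p3 | _[_]#1001#1   read _ → write _, move L, go to p2
p2 | [_]_#1001#1   read _ → write 1, move R, go to p1
p1 | 1[_]#1001#1   read _ → write _, move R, go to p4
p4 | 1_[#]1001#1   read # → write #, move L, go to p4
p4 | 1[_]#1001#1   read _ → write 1, move L, go to p1
p1 | [1]1#1001#1   read 1 → write #, move S, go to p3
p3 | [#]1#1001#1   read # → write #, move S, go to p1
p1 | [#]1#1001#1   read # → write #, move R, go to pH
pH | #[1]#1001#1
Cell -2 holds # when M halts.

#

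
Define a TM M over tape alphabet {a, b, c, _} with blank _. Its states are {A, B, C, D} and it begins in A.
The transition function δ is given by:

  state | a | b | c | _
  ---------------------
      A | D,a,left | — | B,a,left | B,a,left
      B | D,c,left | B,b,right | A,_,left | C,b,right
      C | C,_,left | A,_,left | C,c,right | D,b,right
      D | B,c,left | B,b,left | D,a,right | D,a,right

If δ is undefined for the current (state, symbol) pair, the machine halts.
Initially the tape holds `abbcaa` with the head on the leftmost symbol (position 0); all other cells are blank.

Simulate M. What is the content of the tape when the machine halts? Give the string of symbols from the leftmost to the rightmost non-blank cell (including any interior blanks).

b_a_a_bcaa

state=A head=0 tape=____[a]bbcaa   (A,a)→(D,a,left)
state=D head=-1 tape=___[_]abbcaa   (D,_)→(D,a,right)
state=D head=0 tape=___a[a]bbcaa   (D,a)→(B,c,left)
state=B head=-1 tape=___[a]cbbcaa   (B,a)→(D,c,left)
state=D head=-2 tape=__[_]ccbbcaa   (D,_)→(D,a,right)
state=D head=-1 tape=__a[c]cbbcaa   (D,c)→(D,a,right)
state=D head=0 tape=__aa[c]bbcaa   (D,c)→(D,a,right)
state=D head=1 tape=__aaa[b]bcaa   (D,b)→(B,b,left)
state=B head=0 tape=__aa[a]bbcaa   (B,a)→(D,c,left)
state=D head=-1 tape=__a[a]cbbcaa   (D,a)→(B,c,left)
state=B head=-2 tape=__[a]ccbbcaa   (B,a)→(D,c,left)
state=D head=-3 tape=_[_]cccbbcaa   (D,_)→(D,a,right)
state=D head=-2 tape=_a[c]ccbbcaa   (D,c)→(D,a,right)
state=D head=-1 tape=_aa[c]cbbcaa   (D,c)→(D,a,right)
state=D head=0 tape=_aaa[c]bbcaa   (D,c)→(D,a,right)
state=D head=1 tape=_aaaa[b]bcaa   (D,b)→(B,b,left)
state=B head=0 tape=_aaa[a]bbcaa   (B,a)→(D,c,left)
state=D head=-1 tape=_aa[a]cbbcaa   (D,a)→(B,c,left)
state=B head=-2 tape=_a[a]ccbbcaa   (B,a)→(D,c,left)
state=D head=-3 tape=_[a]cccbbcaa   (D,a)→(B,c,left)
state=B head=-4 tape=[_]ccccbbcaa   (B,_)→(C,b,right)
state=C head=-3 tape=b[c]cccbbcaa   (C,c)→(C,c,right)
state=C head=-2 tape=bc[c]ccbbcaa   (C,c)→(C,c,right)
state=C head=-1 tape=bcc[c]cbbcaa   (C,c)→(C,c,right)
state=C head=0 tape=bccc[c]bbcaa   (C,c)→(C,c,right)
state=C head=1 tape=bcccc[b]bcaa   (C,b)→(A,_,left)
state=A head=0 tape=bccc[c]_bcaa   (A,c)→(B,a,left)
state=B head=-1 tape=bcc[c]a_bcaa   (B,c)→(A,_,left)
state=A head=-2 tape=bc[c]_a_bcaa   (A,c)→(B,a,left)
state=B head=-3 tape=b[c]a_a_bcaa   (B,c)→(A,_,left)
state=A head=-4 tape=[b]_a_a_bcaa
The non-blank tape span at halt is b_a_a_bcaa.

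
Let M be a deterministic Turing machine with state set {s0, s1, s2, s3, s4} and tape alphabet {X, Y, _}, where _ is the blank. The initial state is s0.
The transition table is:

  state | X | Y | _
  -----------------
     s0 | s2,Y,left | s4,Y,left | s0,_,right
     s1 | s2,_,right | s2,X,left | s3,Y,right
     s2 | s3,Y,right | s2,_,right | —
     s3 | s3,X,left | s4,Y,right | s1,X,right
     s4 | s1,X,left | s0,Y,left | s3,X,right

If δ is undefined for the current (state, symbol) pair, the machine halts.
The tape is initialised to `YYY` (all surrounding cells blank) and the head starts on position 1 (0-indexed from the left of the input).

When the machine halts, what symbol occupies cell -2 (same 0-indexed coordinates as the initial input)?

s0 | ___Y[Y]Y   read Y → write Y, move left, go to s4
s4 | ___[Y]YY   read Y → write Y, move left, go to s0
s0 | __[_]YYY   read _ → write _, move right, go to s0
s0 | ___[Y]YY   read Y → write Y, move left, go to s4
s4 | __[_]YYY   read _ → write X, move right, go to s3
s3 | __X[Y]YY   read Y → write Y, move right, go to s4
s4 | __XY[Y]Y   read Y → write Y, move left, go to s0
s0 | __X[Y]YY   read Y → write Y, move left, go to s4
s4 | __[X]YYY   read X → write X, move left, go to s1
s1 | _[_]XYYY   read _ → write Y, move right, go to s3
s3 | _Y[X]YYY   read X → write X, move left, go to s3
s3 | _[Y]XYYY   read Y → write Y, move right, go to s4
s4 | _Y[X]YYY   read X → write X, move left, go to s1
s1 | _[Y]XYYY   read Y → write X, move left, go to s2
s2 | [_]XXYYY
Cell -2 holds X when M halts.

X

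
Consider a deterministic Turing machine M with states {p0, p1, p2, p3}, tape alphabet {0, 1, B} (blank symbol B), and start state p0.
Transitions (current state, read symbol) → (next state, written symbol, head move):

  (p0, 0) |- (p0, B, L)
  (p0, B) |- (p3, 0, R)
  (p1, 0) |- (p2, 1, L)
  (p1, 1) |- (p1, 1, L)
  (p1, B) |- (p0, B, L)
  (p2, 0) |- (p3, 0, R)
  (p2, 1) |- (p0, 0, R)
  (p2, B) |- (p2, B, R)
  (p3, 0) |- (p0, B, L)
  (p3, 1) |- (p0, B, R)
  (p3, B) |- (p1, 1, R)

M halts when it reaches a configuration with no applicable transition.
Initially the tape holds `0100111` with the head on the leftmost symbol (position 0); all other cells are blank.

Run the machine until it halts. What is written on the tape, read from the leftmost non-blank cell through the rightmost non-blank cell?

state=p0 head=0 tape=BB[0]100111   (p0,0)→(p0,B,L)
state=p0 head=-1 tape=B[B]B100111   (p0,B)→(p3,0,R)
state=p3 head=0 tape=B0[B]100111   (p3,B)→(p1,1,R)
state=p1 head=1 tape=B01[1]00111   (p1,1)→(p1,1,L)
state=p1 head=0 tape=B0[1]100111   (p1,1)→(p1,1,L)
state=p1 head=-1 tape=B[0]1100111   (p1,0)→(p2,1,L)
state=p2 head=-2 tape=[B]11100111   (p2,B)→(p2,B,R)
state=p2 head=-1 tape=B[1]1100111   (p2,1)→(p0,0,R)
state=p0 head=0 tape=B0[1]100111
The non-blank tape span at halt is 01100111.

01100111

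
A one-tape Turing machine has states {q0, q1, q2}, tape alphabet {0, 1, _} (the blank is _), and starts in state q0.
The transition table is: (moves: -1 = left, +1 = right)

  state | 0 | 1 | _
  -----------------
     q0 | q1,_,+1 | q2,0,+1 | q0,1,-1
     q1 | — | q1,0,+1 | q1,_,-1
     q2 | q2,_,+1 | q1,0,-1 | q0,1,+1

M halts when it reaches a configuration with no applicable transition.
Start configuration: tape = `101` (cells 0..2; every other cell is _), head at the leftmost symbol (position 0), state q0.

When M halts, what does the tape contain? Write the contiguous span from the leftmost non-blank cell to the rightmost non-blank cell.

0_0

q0 | [1]01   read 1 → write 0, move +1, go to q2
q2 | 0[0]1   read 0 → write _, move +1, go to q2
q2 | 0_[1]   read 1 → write 0, move -1, go to q1
q1 | 0[_]0   read _ → write _, move -1, go to q1
q1 | [0]_0
The non-blank tape span at halt is 0_0.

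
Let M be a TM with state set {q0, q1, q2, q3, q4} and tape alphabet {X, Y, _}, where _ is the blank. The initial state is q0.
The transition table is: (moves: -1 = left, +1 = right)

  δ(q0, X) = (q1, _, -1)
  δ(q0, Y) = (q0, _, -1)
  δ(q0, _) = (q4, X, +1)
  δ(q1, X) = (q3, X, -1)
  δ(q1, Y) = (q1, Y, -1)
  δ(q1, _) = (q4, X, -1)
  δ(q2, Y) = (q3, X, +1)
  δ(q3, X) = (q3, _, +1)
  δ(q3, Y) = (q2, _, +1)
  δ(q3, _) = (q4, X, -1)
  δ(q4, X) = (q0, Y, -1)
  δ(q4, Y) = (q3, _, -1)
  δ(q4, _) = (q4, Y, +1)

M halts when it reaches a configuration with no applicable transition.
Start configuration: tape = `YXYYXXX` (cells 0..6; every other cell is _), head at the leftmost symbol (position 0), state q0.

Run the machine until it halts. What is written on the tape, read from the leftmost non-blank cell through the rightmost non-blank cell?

q0 | ____[Y]XYYXXX   read Y → write _, move -1, go to q0
q0 | ___[_]_XYYXXX   read _ → write X, move +1, go to q4
q4 | ___X[_]XYYXXX   read _ → write Y, move +1, go to q4
q4 | ___XY[X]YYXXX   read X → write Y, move -1, go to q0
q0 | ___X[Y]YYYXXX   read Y → write _, move -1, go to q0
q0 | ___[X]_YYYXXX   read X → write _, move -1, go to q1
q1 | __[_]__YYYXXX   read _ → write X, move -1, go to q4
q4 | _[_]X__YYYXXX   read _ → write Y, move +1, go to q4
q4 | _Y[X]__YYYXXX   read X → write Y, move -1, go to q0
q0 | _[Y]Y__YYYXXX   read Y → write _, move -1, go to q0
q0 | [_]_Y__YYYXXX   read _ → write X, move +1, go to q4
q4 | X[_]Y__YYYXXX   read _ → write Y, move +1, go to q4
q4 | XY[Y]__YYYXXX   read Y → write _, move -1, go to q3
q3 | X[Y]___YYYXXX   read Y → write _, move +1, go to q2
q2 | X_[_]__YYYXXX
The non-blank tape span at halt is X____YYYXXX.

X____YYYXXX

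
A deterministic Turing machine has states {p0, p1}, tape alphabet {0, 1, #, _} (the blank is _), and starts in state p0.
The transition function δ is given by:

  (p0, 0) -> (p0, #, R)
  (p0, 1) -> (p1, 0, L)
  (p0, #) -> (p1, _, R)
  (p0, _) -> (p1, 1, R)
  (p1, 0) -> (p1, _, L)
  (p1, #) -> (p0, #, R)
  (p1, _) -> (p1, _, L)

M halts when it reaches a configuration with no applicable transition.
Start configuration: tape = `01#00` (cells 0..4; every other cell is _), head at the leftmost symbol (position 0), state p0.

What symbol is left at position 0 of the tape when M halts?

state=p0 head=0 tape=[0]1#00   (p0,0)→(p0,#,R)
state=p0 head=1 tape=#[1]#00   (p0,1)→(p1,0,L)
state=p1 head=0 tape=[#]0#00   (p1,#)→(p0,#,R)
state=p0 head=1 tape=#[0]#00   (p0,0)→(p0,#,R)
state=p0 head=2 tape=##[#]00   (p0,#)→(p1,_,R)
state=p1 head=3 tape=##_[0]0   (p1,0)→(p1,_,L)
state=p1 head=2 tape=##[_]_0   (p1,_)→(p1,_,L)
state=p1 head=1 tape=#[#]__0   (p1,#)→(p0,#,R)
state=p0 head=2 tape=##[_]_0   (p0,_)→(p1,1,R)
state=p1 head=3 tape=##1[_]0   (p1,_)→(p1,_,L)
state=p1 head=2 tape=##[1]_0
Cell 0 holds # when M halts.

#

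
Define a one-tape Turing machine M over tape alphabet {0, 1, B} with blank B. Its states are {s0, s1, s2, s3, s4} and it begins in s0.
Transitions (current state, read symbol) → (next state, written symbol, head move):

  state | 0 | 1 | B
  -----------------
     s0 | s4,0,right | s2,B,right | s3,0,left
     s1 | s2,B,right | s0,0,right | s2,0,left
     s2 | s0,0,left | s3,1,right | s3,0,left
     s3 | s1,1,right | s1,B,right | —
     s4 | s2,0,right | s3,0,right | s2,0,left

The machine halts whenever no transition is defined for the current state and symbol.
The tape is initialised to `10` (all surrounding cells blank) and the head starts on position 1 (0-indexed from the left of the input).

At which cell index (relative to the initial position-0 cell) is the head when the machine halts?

-1

s0 | B1[0]B   read 0 → write 0, move right, go to s4
s4 | B10[B]   read B → write 0, move left, go to s2
s2 | B1[0]0   read 0 → write 0, move left, go to s0
s0 | B[1]00   read 1 → write B, move right, go to s2
s2 | BB[0]0   read 0 → write 0, move left, go to s0
s0 | B[B]00   read B → write 0, move left, go to s3
s3 | [B]000
At halt the head is at cell -1.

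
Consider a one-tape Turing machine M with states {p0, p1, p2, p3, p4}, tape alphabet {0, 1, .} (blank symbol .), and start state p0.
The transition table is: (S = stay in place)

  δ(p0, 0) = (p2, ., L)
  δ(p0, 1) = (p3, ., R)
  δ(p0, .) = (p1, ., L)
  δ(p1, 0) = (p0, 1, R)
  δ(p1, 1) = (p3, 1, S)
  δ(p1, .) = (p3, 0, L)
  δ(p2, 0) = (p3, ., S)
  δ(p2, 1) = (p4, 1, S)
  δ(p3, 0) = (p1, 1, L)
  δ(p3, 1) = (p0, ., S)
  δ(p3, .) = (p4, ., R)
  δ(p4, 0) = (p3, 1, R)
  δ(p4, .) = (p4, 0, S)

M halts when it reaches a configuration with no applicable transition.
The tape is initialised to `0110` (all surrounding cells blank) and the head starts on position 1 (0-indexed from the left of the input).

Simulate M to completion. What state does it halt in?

state=p0 head=1 tape=....0[1]10   (p0,1)→(p3,.,R)
state=p3 head=2 tape=....0.[1]0   (p3,1)→(p0,.,S)
state=p0 head=2 tape=....0.[.]0   (p0,.)→(p1,.,L)
state=p1 head=1 tape=....0[.].0   (p1,.)→(p3,0,L)
state=p3 head=0 tape=....[0]0.0   (p3,0)→(p1,1,L)
state=p1 head=-1 tape=...[.]10.0   (p1,.)→(p3,0,L)
state=p3 head=-2 tape=..[.]010.0   (p3,.)→(p4,.,R)
state=p4 head=-1 tape=...[0]10.0   (p4,0)→(p3,1,R)
state=p3 head=0 tape=...1[1]0.0   (p3,1)→(p0,.,S)
state=p0 head=0 tape=...1[.]0.0   (p0,.)→(p1,.,L)
state=p1 head=-1 tape=...[1].0.0   (p1,1)→(p3,1,S)
state=p3 head=-1 tape=...[1].0.0   (p3,1)→(p0,.,S)
state=p0 head=-1 tape=...[.].0.0   (p0,.)→(p1,.,L)
state=p1 head=-2 tape=..[.]..0.0   (p1,.)→(p3,0,L)
state=p3 head=-3 tape=.[.]0..0.0   (p3,.)→(p4,.,R)
state=p4 head=-2 tape=..[0]..0.0   (p4,0)→(p3,1,R)
state=p3 head=-1 tape=..1[.].0.0   (p3,.)→(p4,.,R)
state=p4 head=0 tape=..1.[.]0.0   (p4,.)→(p4,0,S)
state=p4 head=0 tape=..1.[0]0.0   (p4,0)→(p3,1,R)
state=p3 head=1 tape=..1.1[0].0   (p3,0)→(p1,1,L)
state=p1 head=0 tape=..1.[1]1.0   (p1,1)→(p3,1,S)
state=p3 head=0 tape=..1.[1]1.0   (p3,1)→(p0,.,S)
state=p0 head=0 tape=..1.[.]1.0   (p0,.)→(p1,.,L)
state=p1 head=-1 tape=..1[.].1.0   (p1,.)→(p3,0,L)
state=p3 head=-2 tape=..[1]0.1.0   (p3,1)→(p0,.,S)
state=p0 head=-2 tape=..[.]0.1.0   (p0,.)→(p1,.,L)
state=p1 head=-3 tape=.[.].0.1.0   (p1,.)→(p3,0,L)
state=p3 head=-4 tape=[.]0.0.1.0   (p3,.)→(p4,.,R)
state=p4 head=-3 tape=.[0].0.1.0   (p4,0)→(p3,1,R)
state=p3 head=-2 tape=.1[.]0.1.0   (p3,.)→(p4,.,R)
state=p4 head=-1 tape=.1.[0].1.0   (p4,0)→(p3,1,R)
state=p3 head=0 tape=.1.1[.]1.0   (p3,.)→(p4,.,R)
state=p4 head=1 tape=.1.1.[1].0
No transition is defined for (p4, 1); M halts in state p4.

p4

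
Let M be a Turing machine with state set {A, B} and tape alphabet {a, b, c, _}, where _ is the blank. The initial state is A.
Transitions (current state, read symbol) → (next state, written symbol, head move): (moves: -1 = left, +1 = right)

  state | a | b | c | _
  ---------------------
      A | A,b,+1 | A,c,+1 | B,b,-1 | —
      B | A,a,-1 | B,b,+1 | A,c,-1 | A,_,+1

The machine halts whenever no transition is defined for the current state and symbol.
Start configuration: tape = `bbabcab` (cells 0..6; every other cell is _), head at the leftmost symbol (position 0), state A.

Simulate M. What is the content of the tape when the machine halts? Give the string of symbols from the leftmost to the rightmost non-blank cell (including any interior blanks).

A | _[b]babcab   read b → write c, move +1, go to A
A | _c[b]abcab   read b → write c, move +1, go to A
A | _cc[a]bcab   read a → write b, move +1, go to A
A | _ccb[b]cab   read b → write c, move +1, go to A
A | _ccbc[c]ab   read c → write b, move -1, go to B
B | _ccb[c]bab   read c → write c, move -1, go to A
A | _cc[b]cbab   read b → write c, move +1, go to A
A | _ccc[c]bab   read c → write b, move -1, go to B
B | _cc[c]bbab   read c → write c, move -1, go to A
A | _c[c]cbbab   read c → write b, move -1, go to B
B | _[c]bcbbab   read c → write c, move -1, go to A
A | [_]cbcbbab
The non-blank tape span at halt is cbcbbab.

cbcbbab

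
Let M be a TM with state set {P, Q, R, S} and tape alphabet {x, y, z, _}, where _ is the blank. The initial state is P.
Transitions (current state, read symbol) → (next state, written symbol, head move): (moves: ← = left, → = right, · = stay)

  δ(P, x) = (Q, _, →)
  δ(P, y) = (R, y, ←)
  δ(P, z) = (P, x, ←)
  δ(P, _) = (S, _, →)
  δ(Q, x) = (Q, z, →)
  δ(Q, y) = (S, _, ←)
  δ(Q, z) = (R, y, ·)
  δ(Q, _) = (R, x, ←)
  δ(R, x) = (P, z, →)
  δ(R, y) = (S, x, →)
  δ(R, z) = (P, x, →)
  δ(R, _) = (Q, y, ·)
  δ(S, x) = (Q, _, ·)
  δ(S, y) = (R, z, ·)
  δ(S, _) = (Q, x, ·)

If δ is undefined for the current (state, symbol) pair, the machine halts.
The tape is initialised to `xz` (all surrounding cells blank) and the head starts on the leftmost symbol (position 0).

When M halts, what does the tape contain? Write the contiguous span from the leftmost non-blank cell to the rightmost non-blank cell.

z_xx

state=P head=0 tape=[x]z___   (P,x)→(Q,_,→)
state=Q head=1 tape=_[z]___   (Q,z)→(R,y,·)
state=R head=1 tape=_[y]___   (R,y)→(S,x,→)
state=S head=2 tape=_x[_]__   (S,_)→(Q,x,·)
state=Q head=2 tape=_x[x]__   (Q,x)→(Q,z,→)
state=Q head=3 tape=_xz[_]_   (Q,_)→(R,x,←)
state=R head=2 tape=_x[z]x_   (R,z)→(P,x,→)
state=P head=3 tape=_xx[x]_   (P,x)→(Q,_,→)
state=Q head=4 tape=_xx_[_]   (Q,_)→(R,x,←)
state=R head=3 tape=_xx[_]x   (R,_)→(Q,y,·)
state=Q head=3 tape=_xx[y]x   (Q,y)→(S,_,←)
state=S head=2 tape=_x[x]_x   (S,x)→(Q,_,·)
state=Q head=2 tape=_x[_]_x   (Q,_)→(R,x,←)
state=R head=1 tape=_[x]x_x   (R,x)→(P,z,→)
state=P head=2 tape=_z[x]_x   (P,x)→(Q,_,→)
state=Q head=3 tape=_z_[_]x   (Q,_)→(R,x,←)
state=R head=2 tape=_z[_]xx   (R,_)→(Q,y,·)
state=Q head=2 tape=_z[y]xx   (Q,y)→(S,_,←)
state=S head=1 tape=_[z]_xx
The non-blank tape span at halt is z_xx.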